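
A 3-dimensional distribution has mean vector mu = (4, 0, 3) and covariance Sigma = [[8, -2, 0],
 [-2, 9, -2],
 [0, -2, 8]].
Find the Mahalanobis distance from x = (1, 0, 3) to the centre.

Step 1 — centre the observation: (x - mu) = (-3, 0, 0).

Step 2 — invert Sigma (cofactor / det for 3×3, or solve directly):
  Sigma^{-1} = [[0.1328, 0.0312, 0.0078],
 [0.0312, 0.125, 0.0312],
 [0.0078, 0.0312, 0.1328]].

Step 3 — form the quadratic (x - mu)^T · Sigma^{-1} · (x - mu):
  Sigma^{-1} · (x - mu) = (-0.3984, -0.0938, -0.0234).
  (x - mu)^T · [Sigma^{-1} · (x - mu)] = (-3)·(-0.3984) + (0)·(-0.0938) + (0)·(-0.0234) = 1.1953.

Step 4 — take square root: d = √(1.1953) ≈ 1.0933.

d(x, mu) = √(1.1953) ≈ 1.0933


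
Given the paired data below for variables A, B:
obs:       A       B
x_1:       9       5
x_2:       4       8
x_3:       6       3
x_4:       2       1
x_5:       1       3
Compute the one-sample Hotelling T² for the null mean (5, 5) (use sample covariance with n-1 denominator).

Step 1 — sample mean vector:
  mean(A) = (9 + 4 + 6 + 2 + 1) / 5 = 22/5 = 4.4
  mean(B) = (5 + 8 + 3 + 1 + 3) / 5 = 20/5 = 4
  x̄ = (4.4, 4),  deviation x̄ - mu_0 = (4.4, 4) - (5, 5) = (-0.6, -1).

Step 2 — sample covariance matrix, S[i,j] = (1/(n-1)) · Σ_k (x_{k,i} - mean_i) · (x_{k,j} - mean_j), divisor n-1 = 4:
  S[A,A] = ((4.6)·(4.6) + (-0.4)·(-0.4) + (1.6)·(1.6) + (-2.4)·(-2.4) + (-3.4)·(-3.4)) / 4 = 41.2/4 = 10.3
  S[A,B] = ((4.6)·(1) + (-0.4)·(4) + (1.6)·(-1) + (-2.4)·(-3) + (-3.4)·(-1)) / 4 = 12/4 = 3
  S[B,B] = ((1)·(1) + (4)·(4) + (-1)·(-1) + (-3)·(-3) + (-1)·(-1)) / 4 = 28/4 = 7
  S = [[10.3, 3],
 [3, 7]].

Step 3 — invert S. det(S) = 10.3·7 - (3)² = 63.1.
  S^{-1} = (1/det) · [[d, -b], [-b, a]] = [[0.1109, -0.0475],
 [-0.0475, 0.1632]].

Step 4 — quadratic form (x̄ - mu_0)^T · S^{-1} · (x̄ - mu_0):
  S^{-1} · (x̄ - mu_0) = (-0.019, -0.1347),
  (x̄ - mu_0)^T · [...] = (-0.6)·(-0.019) + (-1)·(-0.1347) = 0.1461.

Step 5 — scale by n: T² = 5 · 0.1461 = 0.7306.

T² ≈ 0.7306


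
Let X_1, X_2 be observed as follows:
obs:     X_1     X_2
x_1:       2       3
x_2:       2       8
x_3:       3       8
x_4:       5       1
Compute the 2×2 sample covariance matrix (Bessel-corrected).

Step 1 — column means:
  mean(X_1) = (2 + 2 + 3 + 5) / 4 = 12/4 = 3
  mean(X_2) = (3 + 8 + 8 + 1) / 4 = 20/4 = 5

Step 2 — sample covariance S[i,j] = (1/(n-1)) · Σ_k (x_{k,i} - mean_i) · (x_{k,j} - mean_j), with n-1 = 3.
  S[X_1,X_1] = ((-1)·(-1) + (-1)·(-1) + (0)·(0) + (2)·(2)) / 3 = 6/3 = 2
  S[X_1,X_2] = ((-1)·(-2) + (-1)·(3) + (0)·(3) + (2)·(-4)) / 3 = -9/3 = -3
  S[X_2,X_2] = ((-2)·(-2) + (3)·(3) + (3)·(3) + (-4)·(-4)) / 3 = 38/3 = 12.6667

S is symmetric (S[j,i] = S[i,j]). Assembling:

S = [[2, -3],
 [-3, 12.6667]]


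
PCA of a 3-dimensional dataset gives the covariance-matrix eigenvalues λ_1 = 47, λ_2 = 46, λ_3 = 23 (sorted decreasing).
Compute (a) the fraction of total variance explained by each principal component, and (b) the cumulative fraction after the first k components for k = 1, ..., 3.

Step 1 — total variance = trace(Sigma) = Σ λ_i = 47 + 46 + 23 = 116.

Step 2 — fraction explained by component i = λ_i / Σ λ:
  PC1: 47/116 = 0.4052
  PC2: 46/116 = 0.3966
  PC3: 23/116 = 0.1983

Step 3 — cumulative fraction after k components = (λ_1 + ... + λ_k) / Σ λ:
  k = 1: 47/116 = 0.4052
  k = 2: (47 + 46)/116 = 93/116 = 0.8017
  k = 3: (47 + 46 + 23)/116 = 116/116 = 1

Summary (fraction, with percent):

explained: PC1 0.4052 (40.52%), PC2 0.3966 (39.66%), PC3 0.1983 (19.83%);  cumulative: 0.4052, 0.8017, 1


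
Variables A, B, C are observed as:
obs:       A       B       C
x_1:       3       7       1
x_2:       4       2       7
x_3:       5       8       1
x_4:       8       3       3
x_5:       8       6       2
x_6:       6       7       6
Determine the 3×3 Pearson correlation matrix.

Step 1 — column means:
  mean(A) = (3 + 4 + 5 + 8 + 8 + 6) / 6 = 34/6 = 5.6667
  mean(B) = (7 + 2 + 8 + 3 + 6 + 7) / 6 = 33/6 = 5.5
  mean(C) = (1 + 7 + 1 + 3 + 2 + 6) / 6 = 20/6 = 3.3333

Step 2 — sample variances and covariances s[i,j] = (1/(n-1)) · Σ_k (x_{k,i} - mean_i) · (x_{k,j} - mean_j), with n-1 = 5:
  s[A,A] = ((-2.6667)·(-2.6667) + (-1.6667)·(-1.6667) + (-0.6667)·(-0.6667) + (2.3333)·(2.3333) + (2.3333)·(2.3333) + (0.3333)·(0.3333)) / 5 = 21.3333/5 = 4.2667
  s[A,B] = ((-2.6667)·(1.5) + (-1.6667)·(-3.5) + (-0.6667)·(2.5) + (2.3333)·(-2.5) + (2.3333)·(0.5) + (0.3333)·(1.5)) / 5 = -4/5 = -0.8
  s[A,C] = ((-2.6667)·(-2.3333) + (-1.6667)·(3.6667) + (-0.6667)·(-2.3333) + (2.3333)·(-0.3333) + (2.3333)·(-1.3333) + (0.3333)·(2.6667)) / 5 = -1.3333/5 = -0.2667
  s[B,B] = ((1.5)·(1.5) + (-3.5)·(-3.5) + (2.5)·(2.5) + (-2.5)·(-2.5) + (0.5)·(0.5) + (1.5)·(1.5)) / 5 = 29.5/5 = 5.9
  s[B,C] = ((1.5)·(-2.3333) + (-3.5)·(3.6667) + (2.5)·(-2.3333) + (-2.5)·(-0.3333) + (0.5)·(-1.3333) + (1.5)·(2.6667)) / 5 = -18/5 = -3.6
  s[C,C] = ((-2.3333)·(-2.3333) + (3.6667)·(3.6667) + (-2.3333)·(-2.3333) + (-0.3333)·(-0.3333) + (-1.3333)·(-1.3333) + (2.6667)·(2.6667)) / 5 = 33.3333/5 = 6.6667
  Sample standard deviations s_i = √(s[i,i]):
  s(A) = √(4.2667) = 2.0656
  s(B) = √(5.9) = 2.429
  s(C) = √(6.6667) = 2.582

Step 3 — r_{ij} = s_{ij} / (s_i · s_j):
  r[A,A] = 1 (diagonal).
  r[A,B] = -0.8 / (2.0656 · 2.429) = -0.8 / 5.0173 = -0.1594
  r[A,C] = -0.2667 / (2.0656 · 2.582) = -0.2667 / 5.3333 = -0.05
  r[B,B] = 1 (diagonal).
  r[B,C] = -3.6 / (2.429 · 2.582) = -3.6 / 6.2716 = -0.574
  r[C,C] = 1 (diagonal).

R is symmetric with unit diagonal. Assembling:

R = [[1, -0.1594, -0.05],
 [-0.1594, 1, -0.574],
 [-0.05, -0.574, 1]]


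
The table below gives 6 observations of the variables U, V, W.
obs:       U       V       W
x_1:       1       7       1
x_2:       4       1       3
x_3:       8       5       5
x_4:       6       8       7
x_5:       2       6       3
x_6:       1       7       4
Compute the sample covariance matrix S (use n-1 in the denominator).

Step 1 — column means:
  mean(U) = (1 + 4 + 8 + 6 + 2 + 1) / 6 = 22/6 = 3.6667
  mean(V) = (7 + 1 + 5 + 8 + 6 + 7) / 6 = 34/6 = 5.6667
  mean(W) = (1 + 3 + 5 + 7 + 3 + 4) / 6 = 23/6 = 3.8333

Step 2 — sample covariance S[i,j] = (1/(n-1)) · Σ_k (x_{k,i} - mean_i) · (x_{k,j} - mean_j), with n-1 = 5.
  S[U,U] = ((-2.6667)·(-2.6667) + (0.3333)·(0.3333) + (4.3333)·(4.3333) + (2.3333)·(2.3333) + (-1.6667)·(-1.6667) + (-2.6667)·(-2.6667)) / 5 = 41.3333/5 = 8.2667
  S[U,V] = ((-2.6667)·(1.3333) + (0.3333)·(-4.6667) + (4.3333)·(-0.6667) + (2.3333)·(2.3333) + (-1.6667)·(0.3333) + (-2.6667)·(1.3333)) / 5 = -6.6667/5 = -1.3333
  S[U,W] = ((-2.6667)·(-2.8333) + (0.3333)·(-0.8333) + (4.3333)·(1.1667) + (2.3333)·(3.1667) + (-1.6667)·(-0.8333) + (-2.6667)·(0.1667)) / 5 = 20.6667/5 = 4.1333
  S[V,V] = ((1.3333)·(1.3333) + (-4.6667)·(-4.6667) + (-0.6667)·(-0.6667) + (2.3333)·(2.3333) + (0.3333)·(0.3333) + (1.3333)·(1.3333)) / 5 = 31.3333/5 = 6.2667
  S[V,W] = ((1.3333)·(-2.8333) + (-4.6667)·(-0.8333) + (-0.6667)·(1.1667) + (2.3333)·(3.1667) + (0.3333)·(-0.8333) + (1.3333)·(0.1667)) / 5 = 6.6667/5 = 1.3333
  S[W,W] = ((-2.8333)·(-2.8333) + (-0.8333)·(-0.8333) + (1.1667)·(1.1667) + (3.1667)·(3.1667) + (-0.8333)·(-0.8333) + (0.1667)·(0.1667)) / 5 = 20.8333/5 = 4.1667

S is symmetric (S[j,i] = S[i,j]). Assembling:

S = [[8.2667, -1.3333, 4.1333],
 [-1.3333, 6.2667, 1.3333],
 [4.1333, 1.3333, 4.1667]]


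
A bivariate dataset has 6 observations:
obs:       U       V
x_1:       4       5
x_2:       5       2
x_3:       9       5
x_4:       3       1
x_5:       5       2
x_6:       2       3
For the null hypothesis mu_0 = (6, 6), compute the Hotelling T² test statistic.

Step 1 — sample mean vector:
  mean(U) = (4 + 5 + 9 + 3 + 5 + 2) / 6 = 28/6 = 4.6667
  mean(V) = (5 + 2 + 5 + 1 + 2 + 3) / 6 = 18/6 = 3
  x̄ = (4.6667, 3),  deviation x̄ - mu_0 = (4.6667, 3) - (6, 6) = (-1.3333, -3).

Step 2 — sample covariance matrix, S[i,j] = (1/(n-1)) · Σ_k (x_{k,i} - mean_i) · (x_{k,j} - mean_j), divisor n-1 = 5:
  S[U,U] = ((-0.6667)·(-0.6667) + (0.3333)·(0.3333) + (4.3333)·(4.3333) + (-1.6667)·(-1.6667) + (0.3333)·(0.3333) + (-2.6667)·(-2.6667)) / 5 = 29.3333/5 = 5.8667
  S[U,V] = ((-0.6667)·(2) + (0.3333)·(-1) + (4.3333)·(2) + (-1.6667)·(-2) + (0.3333)·(-1) + (-2.6667)·(0)) / 5 = 10/5 = 2
  S[V,V] = ((2)·(2) + (-1)·(-1) + (2)·(2) + (-2)·(-2) + (-1)·(-1) + (0)·(0)) / 5 = 14/5 = 2.8
  S = [[5.8667, 2],
 [2, 2.8]].

Step 3 — invert S. det(S) = 5.8667·2.8 - (2)² = 12.4267.
  S^{-1} = (1/det) · [[d, -b], [-b, a]] = [[0.2253, -0.1609],
 [-0.1609, 0.4721]].

Step 4 — quadratic form (x̄ - mu_0)^T · S^{-1} · (x̄ - mu_0):
  S^{-1} · (x̄ - mu_0) = (0.1824, -1.2017),
  (x̄ - mu_0)^T · [...] = (-1.3333)·(0.1824) + (-3)·(-1.2017) = 3.3619.

Step 5 — scale by n: T² = 6 · 3.3619 = 20.1717.

T² ≈ 20.1717


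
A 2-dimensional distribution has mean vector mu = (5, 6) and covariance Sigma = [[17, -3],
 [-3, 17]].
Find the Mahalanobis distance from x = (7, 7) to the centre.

Step 1 — centre the observation: (x - mu) = (2, 1).

Step 2 — invert Sigma. det(Sigma) = 17·17 - (-3)² = 280.
  Sigma^{-1} = (1/det) · [[d, -b], [-b, a]] = [[0.0607, 0.0107],
 [0.0107, 0.0607]].

Step 3 — form the quadratic (x - mu)^T · Sigma^{-1} · (x - mu):
  Sigma^{-1} · (x - mu) = (0.1321, 0.0821).
  (x - mu)^T · [Sigma^{-1} · (x - mu)] = (2)·(0.1321) + (1)·(0.0821) = 0.3464.

Step 4 — take square root: d = √(0.3464) ≈ 0.5886.

d(x, mu) = √(0.3464) ≈ 0.5886


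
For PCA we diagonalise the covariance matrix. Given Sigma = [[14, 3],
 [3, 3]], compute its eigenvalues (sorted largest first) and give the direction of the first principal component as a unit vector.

Step 1 — characteristic polynomial of 2×2 Sigma:
  det(Sigma - λI) = λ² - trace · λ + det = 0.
  trace = 14 + 3 = 17, det = 14·3 - (3)² = 33.
Step 2 — discriminant:
  Δ = trace² - 4·det = 289 - 132 = 157.
Step 3 — eigenvalues:
  λ = (trace ± √Δ)/2 = (17 ± 12.53)/2,
  λ_1 = 14.765,  λ_2 = 2.235.

Step 4 — unit eigenvector for λ_1: solve (Sigma - λ_1 I)v = 0. First row:
  (14 - 14.765)·v_x + (3)·v_y = 0, i.e. (-0.765)·v_x + (3)·v_y = 0,
  so v ∝ (b, λ_1 - a) = (3, 0.765) = u.
  ||u|| = √((3)² + (0.765)²) = √(9.5852) ≈ 3.096,
  v_1 = u/||u|| ≈ (0.969, 0.2471) (||v_1|| = 1).

λ_1 = 14.765,  λ_2 = 2.235;  v_1 ≈ (0.969, 0.2471)


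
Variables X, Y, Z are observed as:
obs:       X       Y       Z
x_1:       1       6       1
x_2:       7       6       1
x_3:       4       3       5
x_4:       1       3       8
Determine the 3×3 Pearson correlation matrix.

Step 1 — column means:
  mean(X) = (1 + 7 + 4 + 1) / 4 = 13/4 = 3.25
  mean(Y) = (6 + 6 + 3 + 3) / 4 = 18/4 = 4.5
  mean(Z) = (1 + 1 + 5 + 8) / 4 = 15/4 = 3.75

Step 2 — sample variances and covariances s[i,j] = (1/(n-1)) · Σ_k (x_{k,i} - mean_i) · (x_{k,j} - mean_j), with n-1 = 3:
  s[X,X] = ((-2.25)·(-2.25) + (3.75)·(3.75) + (0.75)·(0.75) + (-2.25)·(-2.25)) / 3 = 24.75/3 = 8.25
  s[X,Y] = ((-2.25)·(1.5) + (3.75)·(1.5) + (0.75)·(-1.5) + (-2.25)·(-1.5)) / 3 = 4.5/3 = 1.5
  s[X,Z] = ((-2.25)·(-2.75) + (3.75)·(-2.75) + (0.75)·(1.25) + (-2.25)·(4.25)) / 3 = -12.75/3 = -4.25
  s[Y,Y] = ((1.5)·(1.5) + (1.5)·(1.5) + (-1.5)·(-1.5) + (-1.5)·(-1.5)) / 3 = 9/3 = 3
  s[Y,Z] = ((1.5)·(-2.75) + (1.5)·(-2.75) + (-1.5)·(1.25) + (-1.5)·(4.25)) / 3 = -16.5/3 = -5.5
  s[Z,Z] = ((-2.75)·(-2.75) + (-2.75)·(-2.75) + (1.25)·(1.25) + (4.25)·(4.25)) / 3 = 34.75/3 = 11.5833
  Sample standard deviations s_i = √(s[i,i]):
  s(X) = √(8.25) = 2.8723
  s(Y) = √(3) = 1.7321
  s(Z) = √(11.5833) = 3.4034

Step 3 — r_{ij} = s_{ij} / (s_i · s_j):
  r[X,X] = 1 (diagonal).
  r[X,Y] = 1.5 / (2.8723 · 1.7321) = 1.5 / 4.9749 = 0.3015
  r[X,Z] = -4.25 / (2.8723 · 3.4034) = -4.25 / 9.7756 = -0.4348
  r[Y,Y] = 1 (diagonal).
  r[Y,Z] = -5.5 / (1.7321 · 3.4034) = -5.5 / 5.8949 = -0.933
  r[Z,Z] = 1 (diagonal).

R is symmetric with unit diagonal. Assembling:

R = [[1, 0.3015, -0.4348],
 [0.3015, 1, -0.933],
 [-0.4348, -0.933, 1]]


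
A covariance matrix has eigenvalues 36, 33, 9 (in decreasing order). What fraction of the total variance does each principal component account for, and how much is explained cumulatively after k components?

Step 1 — total variance = trace(Sigma) = Σ λ_i = 36 + 33 + 9 = 78.

Step 2 — fraction explained by component i = λ_i / Σ λ:
  PC1: 36/78 = 0.4615
  PC2: 33/78 = 0.4231
  PC3: 9/78 = 0.1154

Step 3 — cumulative fraction after k components = (λ_1 + ... + λ_k) / Σ λ:
  k = 1: 36/78 = 0.4615
  k = 2: (36 + 33)/78 = 69/78 = 0.8846
  k = 3: (36 + 33 + 9)/78 = 78/78 = 1

Summary (fraction, with percent):

explained: PC1 0.4615 (46.15%), PC2 0.4231 (42.31%), PC3 0.1154 (11.54%);  cumulative: 0.4615, 0.8846, 1


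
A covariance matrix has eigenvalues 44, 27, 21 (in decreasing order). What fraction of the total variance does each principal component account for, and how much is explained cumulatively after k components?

Step 1 — total variance = trace(Sigma) = Σ λ_i = 44 + 27 + 21 = 92.

Step 2 — fraction explained by component i = λ_i / Σ λ:
  PC1: 44/92 = 0.4783
  PC2: 27/92 = 0.2935
  PC3: 21/92 = 0.2283

Step 3 — cumulative fraction after k components = (λ_1 + ... + λ_k) / Σ λ:
  k = 1: 44/92 = 0.4783
  k = 2: (44 + 27)/92 = 71/92 = 0.7717
  k = 3: (44 + 27 + 21)/92 = 92/92 = 1

Summary (fraction, with percent):

explained: PC1 0.4783 (47.83%), PC2 0.2935 (29.35%), PC3 0.2283 (22.83%);  cumulative: 0.4783, 0.7717, 1


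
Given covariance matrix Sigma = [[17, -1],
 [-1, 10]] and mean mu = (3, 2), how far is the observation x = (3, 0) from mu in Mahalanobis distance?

Step 1 — centre the observation: (x - mu) = (0, -2).

Step 2 — invert Sigma. det(Sigma) = 17·10 - (-1)² = 169.
  Sigma^{-1} = (1/det) · [[d, -b], [-b, a]] = [[0.0592, 0.0059],
 [0.0059, 0.1006]].

Step 3 — form the quadratic (x - mu)^T · Sigma^{-1} · (x - mu):
  Sigma^{-1} · (x - mu) = (-0.0118, -0.2012).
  (x - mu)^T · [Sigma^{-1} · (x - mu)] = (0)·(-0.0118) + (-2)·(-0.2012) = 0.4024.

Step 4 — take square root: d = √(0.4024) ≈ 0.6343.

d(x, mu) = √(0.4024) ≈ 0.6343


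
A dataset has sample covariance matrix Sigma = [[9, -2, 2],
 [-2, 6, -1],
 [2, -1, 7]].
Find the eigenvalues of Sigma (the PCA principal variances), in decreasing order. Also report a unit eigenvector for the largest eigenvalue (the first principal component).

Step 1 — characteristic polynomial p(λ) = det(λI - Sigma) = λ³ - tr·λ² + c_1·λ - det, where tr = trace, c_1 = sum of the principal 2×2 minors, det = det(Sigma):
  tr = 9 + 6 + 7 = 22,
  c_1 = (9·6 - (-2)²) + (9·7 - (2)²) + (6·7 - (-1)²) = 50 + 59 + 41 = 150,
  det = 9·(6·7 - (-1)²) - (-2)·((-2)·7 - (-1)·(2)) + (2)·((-2)·(-1) - 6·(2)) = 9·(41) - (-2)·(-12) + (2)·(-10) = 325.
  So p(λ) = λ³ - 22λ² + 150λ - 325.
Step 2 — look for an integer root (rational root theorem: any rational root is an integer divisor of 325). Testing λ = 5:
  p(5) = 125 - 550 + 750 - 325 = 0  ✓
  Dividing out (λ - 5): p(λ) = (λ - 5)(λ² - 17λ + 65).
Step 3 — remaining eigenvalues from the quadratic λ² - 17λ + 65 = 0:
  Δ = 17² - 4·65 = 289 - 260 = 29,  λ = (17 ± √29)/2 = (17 ± 5.3852)/2 ≈ 11.1926 or 5.8074.
  Sorted: λ_1 = 11.1926,  λ_2 = 5.8074,  λ_3 = 5  (check: sum = 22 = tr ✓).

Step 4 — unit eigenvector for λ_1 ≈ 11.1926: v spans the null space of (Sigma - λ_1 I), whose rows are
  r_1 = (-2.1926, -2, 2),  r_2 = (-2, -5.1926, -1),  r_3 = (2, -1, -4.1926).
  v is orthogonal to every row, so take v ∝ r_1 × r_2 = ((-2)·(-1) - (2)·(-5.1926), (2)·(-2) - (-2.1926)·(-1), (-2.1926)·(-5.1926) - (-2)·(-2)) ≈ (12.3852, -6.1926, 7.3852).
  Let u = (12.3852, -6.1926, 7.3852).
  ||u|| = √((12.3852)² + (-6.1926)² + (7.3852)²) = √(246.281) ≈ 15.6933,  v_1 = u/||u|| ≈ (0.7892, -0.3946, 0.4706) (||v_1|| = 1).

λ_1 = 11.1926,  λ_2 = 5.8074,  λ_3 = 5;  v_1 ≈ (0.7892, -0.3946, 0.4706)


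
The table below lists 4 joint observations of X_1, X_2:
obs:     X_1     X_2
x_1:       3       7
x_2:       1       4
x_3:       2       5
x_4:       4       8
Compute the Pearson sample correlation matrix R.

Step 1 — column means:
  mean(X_1) = (3 + 1 + 2 + 4) / 4 = 10/4 = 2.5
  mean(X_2) = (7 + 4 + 5 + 8) / 4 = 24/4 = 6

Step 2 — sample variances and covariances s[i,j] = (1/(n-1)) · Σ_k (x_{k,i} - mean_i) · (x_{k,j} - mean_j), with n-1 = 3:
  s[X_1,X_1] = ((0.5)·(0.5) + (-1.5)·(-1.5) + (-0.5)·(-0.5) + (1.5)·(1.5)) / 3 = 5/3 = 1.6667
  s[X_1,X_2] = ((0.5)·(1) + (-1.5)·(-2) + (-0.5)·(-1) + (1.5)·(2)) / 3 = 7/3 = 2.3333
  s[X_2,X_2] = ((1)·(1) + (-2)·(-2) + (-1)·(-1) + (2)·(2)) / 3 = 10/3 = 3.3333
  Sample standard deviations s_i = √(s[i,i]):
  s(X_1) = √(1.6667) = 1.291
  s(X_2) = √(3.3333) = 1.8257

Step 3 — r_{ij} = s_{ij} / (s_i · s_j):
  r[X_1,X_1] = 1 (diagonal).
  r[X_1,X_2] = 2.3333 / (1.291 · 1.8257) = 2.3333 / 2.357 = 0.9899
  r[X_2,X_2] = 1 (diagonal).

R is symmetric with unit diagonal. Assembling:

R = [[1, 0.9899],
 [0.9899, 1]]


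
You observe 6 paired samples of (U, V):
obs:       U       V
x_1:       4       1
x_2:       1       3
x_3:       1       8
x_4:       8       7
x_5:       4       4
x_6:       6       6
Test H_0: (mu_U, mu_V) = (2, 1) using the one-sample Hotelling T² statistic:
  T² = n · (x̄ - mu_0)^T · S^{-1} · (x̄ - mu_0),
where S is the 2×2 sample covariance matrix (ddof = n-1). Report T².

Step 1 — sample mean vector:
  mean(U) = (4 + 1 + 1 + 8 + 4 + 6) / 6 = 24/6 = 4
  mean(V) = (1 + 3 + 8 + 7 + 4 + 6) / 6 = 29/6 = 4.8333
  x̄ = (4, 4.8333),  deviation x̄ - mu_0 = (4, 4.8333) - (2, 1) = (2, 3.8333).

Step 2 — sample covariance matrix, S[i,j] = (1/(n-1)) · Σ_k (x_{k,i} - mean_i) · (x_{k,j} - mean_j), divisor n-1 = 5:
  S[U,U] = ((0)·(0) + (-3)·(-3) + (-3)·(-3) + (4)·(4) + (0)·(0) + (2)·(2)) / 5 = 38/5 = 7.6
  S[U,V] = ((0)·(-3.8333) + (-3)·(-1.8333) + (-3)·(3.1667) + (4)·(2.1667) + (0)·(-0.8333) + (2)·(1.1667)) / 5 = 7/5 = 1.4
  S[V,V] = ((-3.8333)·(-3.8333) + (-1.8333)·(-1.8333) + (3.1667)·(3.1667) + (2.1667)·(2.1667) + (-0.8333)·(-0.8333) + (1.1667)·(1.1667)) / 5 = 34.8333/5 = 6.9667
  S = [[7.6, 1.4],
 [1.4, 6.9667]].

Step 3 — invert S. det(S) = 7.6·6.9667 - (1.4)² = 50.9867.
  S^{-1} = (1/det) · [[d, -b], [-b, a]] = [[0.1366, -0.0275],
 [-0.0275, 0.1491]].

Step 4 — quadratic form (x̄ - mu_0)^T · S^{-1} · (x̄ - mu_0):
  S^{-1} · (x̄ - mu_0) = (0.168, 0.5165),
  (x̄ - mu_0)^T · [...] = (2)·(0.168) + (3.8333)·(0.5165) = 2.3159.

Step 5 — scale by n: T² = 6 · 2.3159 = 13.8951.

T² ≈ 13.8951


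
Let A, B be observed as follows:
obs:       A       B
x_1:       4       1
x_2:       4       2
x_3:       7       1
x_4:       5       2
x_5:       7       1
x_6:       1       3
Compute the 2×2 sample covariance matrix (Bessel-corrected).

Step 1 — column means:
  mean(A) = (4 + 4 + 7 + 5 + 7 + 1) / 6 = 28/6 = 4.6667
  mean(B) = (1 + 2 + 1 + 2 + 1 + 3) / 6 = 10/6 = 1.6667

Step 2 — sample covariance S[i,j] = (1/(n-1)) · Σ_k (x_{k,i} - mean_i) · (x_{k,j} - mean_j), with n-1 = 5.
  S[A,A] = ((-0.6667)·(-0.6667) + (-0.6667)·(-0.6667) + (2.3333)·(2.3333) + (0.3333)·(0.3333) + (2.3333)·(2.3333) + (-3.6667)·(-3.6667)) / 5 = 25.3333/5 = 5.0667
  S[A,B] = ((-0.6667)·(-0.6667) + (-0.6667)·(0.3333) + (2.3333)·(-0.6667) + (0.3333)·(0.3333) + (2.3333)·(-0.6667) + (-3.6667)·(1.3333)) / 5 = -7.6667/5 = -1.5333
  S[B,B] = ((-0.6667)·(-0.6667) + (0.3333)·(0.3333) + (-0.6667)·(-0.6667) + (0.3333)·(0.3333) + (-0.6667)·(-0.6667) + (1.3333)·(1.3333)) / 5 = 3.3333/5 = 0.6667

S is symmetric (S[j,i] = S[i,j]). Assembling:

S = [[5.0667, -1.5333],
 [-1.5333, 0.6667]]


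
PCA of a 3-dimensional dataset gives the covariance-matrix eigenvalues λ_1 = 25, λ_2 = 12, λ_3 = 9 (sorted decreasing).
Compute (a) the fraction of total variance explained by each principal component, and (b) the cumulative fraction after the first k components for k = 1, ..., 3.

Step 1 — total variance = trace(Sigma) = Σ λ_i = 25 + 12 + 9 = 46.

Step 2 — fraction explained by component i = λ_i / Σ λ:
  PC1: 25/46 = 0.5435
  PC2: 12/46 = 0.2609
  PC3: 9/46 = 0.1957

Step 3 — cumulative fraction after k components = (λ_1 + ... + λ_k) / Σ λ:
  k = 1: 25/46 = 0.5435
  k = 2: (25 + 12)/46 = 37/46 = 0.8043
  k = 3: (25 + 12 + 9)/46 = 46/46 = 1

Summary (fraction, with percent):

explained: PC1 0.5435 (54.35%), PC2 0.2609 (26.09%), PC3 0.1957 (19.57%);  cumulative: 0.5435, 0.8043, 1


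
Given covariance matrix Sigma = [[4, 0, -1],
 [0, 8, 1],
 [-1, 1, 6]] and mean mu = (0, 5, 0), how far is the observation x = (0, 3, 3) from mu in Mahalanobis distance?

Step 1 — centre the observation: (x - mu) = (0, -2, 3).

Step 2 — invert Sigma (cofactor / det for 3×3, or solve directly):
  Sigma^{-1} = [[0.2611, -0.0056, 0.0444],
 [-0.0056, 0.1278, -0.0222],
 [0.0444, -0.0222, 0.1778]].

Step 3 — form the quadratic (x - mu)^T · Sigma^{-1} · (x - mu):
  Sigma^{-1} · (x - mu) = (0.1444, -0.3222, 0.5778).
  (x - mu)^T · [Sigma^{-1} · (x - mu)] = (0)·(0.1444) + (-2)·(-0.3222) + (3)·(0.5778) = 2.3778.

Step 4 — take square root: d = √(2.3778) ≈ 1.542.

d(x, mu) = √(2.3778) ≈ 1.542


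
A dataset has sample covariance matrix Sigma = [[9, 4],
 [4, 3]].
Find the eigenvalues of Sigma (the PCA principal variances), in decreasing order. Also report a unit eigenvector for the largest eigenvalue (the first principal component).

Step 1 — characteristic polynomial of 2×2 Sigma:
  det(Sigma - λI) = λ² - trace · λ + det = 0.
  trace = 9 + 3 = 12, det = 9·3 - (4)² = 11.
Step 2 — discriminant:
  Δ = trace² - 4·det = 144 - 44 = 100.
Step 3 — eigenvalues:
  λ = (trace ± √Δ)/2 = (12 ± 10)/2,
  λ_1 = 11,  λ_2 = 1.

Step 4 — unit eigenvector for λ_1: solve (Sigma - λ_1 I)v = 0. First row:
  (9 - 11)·v_x + (4)·v_y = 0, i.e. (-2)·v_x + (4)·v_y = 0,
  so v ∝ (b, λ_1 - a) = (4, 2) = u.
  ||u|| = √((4)² + (2)²) = √(20) ≈ 4.4721,
  v_1 = u/||u|| ≈ (0.8944, 0.4472) (||v_1|| = 1).

λ_1 = 11,  λ_2 = 1;  v_1 ≈ (0.8944, 0.4472)


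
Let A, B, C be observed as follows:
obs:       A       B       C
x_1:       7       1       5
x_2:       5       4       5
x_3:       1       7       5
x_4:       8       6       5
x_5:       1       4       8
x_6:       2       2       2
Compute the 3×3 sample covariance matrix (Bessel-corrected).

Step 1 — column means:
  mean(A) = (7 + 5 + 1 + 8 + 1 + 2) / 6 = 24/6 = 4
  mean(B) = (1 + 4 + 7 + 6 + 4 + 2) / 6 = 24/6 = 4
  mean(C) = (5 + 5 + 5 + 5 + 8 + 2) / 6 = 30/6 = 5

Step 2 — sample covariance S[i,j] = (1/(n-1)) · Σ_k (x_{k,i} - mean_i) · (x_{k,j} - mean_j), with n-1 = 5.
  S[A,A] = ((3)·(3) + (1)·(1) + (-3)·(-3) + (4)·(4) + (-3)·(-3) + (-2)·(-2)) / 5 = 48/5 = 9.6
  S[A,B] = ((3)·(-3) + (1)·(0) + (-3)·(3) + (4)·(2) + (-3)·(0) + (-2)·(-2)) / 5 = -6/5 = -1.2
  S[A,C] = ((3)·(0) + (1)·(0) + (-3)·(0) + (4)·(0) + (-3)·(3) + (-2)·(-3)) / 5 = -3/5 = -0.6
  S[B,B] = ((-3)·(-3) + (0)·(0) + (3)·(3) + (2)·(2) + (0)·(0) + (-2)·(-2)) / 5 = 26/5 = 5.2
  S[B,C] = ((-3)·(0) + (0)·(0) + (3)·(0) + (2)·(0) + (0)·(3) + (-2)·(-3)) / 5 = 6/5 = 1.2
  S[C,C] = ((0)·(0) + (0)·(0) + (0)·(0) + (0)·(0) + (3)·(3) + (-3)·(-3)) / 5 = 18/5 = 3.6

S is symmetric (S[j,i] = S[i,j]). Assembling:

S = [[9.6, -1.2, -0.6],
 [-1.2, 5.2, 1.2],
 [-0.6, 1.2, 3.6]]


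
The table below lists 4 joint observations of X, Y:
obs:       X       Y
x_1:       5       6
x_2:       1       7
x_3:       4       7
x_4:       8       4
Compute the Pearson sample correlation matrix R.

Step 1 — column means:
  mean(X) = (5 + 1 + 4 + 8) / 4 = 18/4 = 4.5
  mean(Y) = (6 + 7 + 7 + 4) / 4 = 24/4 = 6

Step 2 — sample variances and covariances s[i,j] = (1/(n-1)) · Σ_k (x_{k,i} - mean_i) · (x_{k,j} - mean_j), with n-1 = 3:
  s[X,X] = ((0.5)·(0.5) + (-3.5)·(-3.5) + (-0.5)·(-0.5) + (3.5)·(3.5)) / 3 = 25/3 = 8.3333
  s[X,Y] = ((0.5)·(0) + (-3.5)·(1) + (-0.5)·(1) + (3.5)·(-2)) / 3 = -11/3 = -3.6667
  s[Y,Y] = ((0)·(0) + (1)·(1) + (1)·(1) + (-2)·(-2)) / 3 = 6/3 = 2
  Sample standard deviations s_i = √(s[i,i]):
  s(X) = √(8.3333) = 2.8868
  s(Y) = √(2) = 1.4142

Step 3 — r_{ij} = s_{ij} / (s_i · s_j):
  r[X,X] = 1 (diagonal).
  r[X,Y] = -3.6667 / (2.8868 · 1.4142) = -3.6667 / 4.0825 = -0.8981
  r[Y,Y] = 1 (diagonal).

R is symmetric with unit diagonal. Assembling:

R = [[1, -0.8981],
 [-0.8981, 1]]


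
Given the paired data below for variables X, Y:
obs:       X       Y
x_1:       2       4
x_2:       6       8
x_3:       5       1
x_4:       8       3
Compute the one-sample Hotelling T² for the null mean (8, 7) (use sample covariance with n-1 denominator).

Step 1 — sample mean vector:
  mean(X) = (2 + 6 + 5 + 8) / 4 = 21/4 = 5.25
  mean(Y) = (4 + 8 + 1 + 3) / 4 = 16/4 = 4
  x̄ = (5.25, 4),  deviation x̄ - mu_0 = (5.25, 4) - (8, 7) = (-2.75, -3).

Step 2 — sample covariance matrix, S[i,j] = (1/(n-1)) · Σ_k (x_{k,i} - mean_i) · (x_{k,j} - mean_j), divisor n-1 = 3:
  S[X,X] = ((-3.25)·(-3.25) + (0.75)·(0.75) + (-0.25)·(-0.25) + (2.75)·(2.75)) / 3 = 18.75/3 = 6.25
  S[X,Y] = ((-3.25)·(0) + (0.75)·(4) + (-0.25)·(-3) + (2.75)·(-1)) / 3 = 1/3 = 0.3333
  S[Y,Y] = ((0)·(0) + (4)·(4) + (-3)·(-3) + (-1)·(-1)) / 3 = 26/3 = 8.6667
  S = [[6.25, 0.3333],
 [0.3333, 8.6667]].

Step 3 — invert S. det(S) = 6.25·8.6667 - (0.3333)² = 54.0556.
  S^{-1} = (1/det) · [[d, -b], [-b, a]] = [[0.1603, -0.0062],
 [-0.0062, 0.1156]].

Step 4 — quadratic form (x̄ - mu_0)^T · S^{-1} · (x̄ - mu_0):
  S^{-1} · (x̄ - mu_0) = (-0.4224, -0.3299),
  (x̄ - mu_0)^T · [...] = (-2.75)·(-0.4224) + (-3)·(-0.3299) = 2.1513.

Step 5 — scale by n: T² = 4 · 2.1513 = 8.6053.

T² ≈ 8.6053


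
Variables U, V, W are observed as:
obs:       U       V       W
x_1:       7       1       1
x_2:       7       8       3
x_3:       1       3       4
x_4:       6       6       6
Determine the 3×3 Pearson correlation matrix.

Step 1 — column means:
  mean(U) = (7 + 7 + 1 + 6) / 4 = 21/4 = 5.25
  mean(V) = (1 + 8 + 3 + 6) / 4 = 18/4 = 4.5
  mean(W) = (1 + 3 + 4 + 6) / 4 = 14/4 = 3.5

Step 2 — sample variances and covariances s[i,j] = (1/(n-1)) · Σ_k (x_{k,i} - mean_i) · (x_{k,j} - mean_j), with n-1 = 3:
  s[U,U] = ((1.75)·(1.75) + (1.75)·(1.75) + (-4.25)·(-4.25) + (0.75)·(0.75)) / 3 = 24.75/3 = 8.25
  s[U,V] = ((1.75)·(-3.5) + (1.75)·(3.5) + (-4.25)·(-1.5) + (0.75)·(1.5)) / 3 = 7.5/3 = 2.5
  s[U,W] = ((1.75)·(-2.5) + (1.75)·(-0.5) + (-4.25)·(0.5) + (0.75)·(2.5)) / 3 = -5.5/3 = -1.8333
  s[V,V] = ((-3.5)·(-3.5) + (3.5)·(3.5) + (-1.5)·(-1.5) + (1.5)·(1.5)) / 3 = 29/3 = 9.6667
  s[V,W] = ((-3.5)·(-2.5) + (3.5)·(-0.5) + (-1.5)·(0.5) + (1.5)·(2.5)) / 3 = 10/3 = 3.3333
  s[W,W] = ((-2.5)·(-2.5) + (-0.5)·(-0.5) + (0.5)·(0.5) + (2.5)·(2.5)) / 3 = 13/3 = 4.3333
  Sample standard deviations s_i = √(s[i,i]):
  s(U) = √(8.25) = 2.8723
  s(V) = √(9.6667) = 3.1091
  s(W) = √(4.3333) = 2.0817

Step 3 — r_{ij} = s_{ij} / (s_i · s_j):
  r[U,U] = 1 (diagonal).
  r[U,V] = 2.5 / (2.8723 · 3.1091) = 2.5 / 8.9303 = 0.2799
  r[U,W] = -1.8333 / (2.8723 · 2.0817) = -1.8333 / 5.9791 = -0.3066
  r[V,V] = 1 (diagonal).
  r[V,W] = 3.3333 / (3.1091 · 2.0817) = 3.3333 / 6.4722 = 0.515
  r[W,W] = 1 (diagonal).

R is symmetric with unit diagonal. Assembling:

R = [[1, 0.2799, -0.3066],
 [0.2799, 1, 0.515],
 [-0.3066, 0.515, 1]]


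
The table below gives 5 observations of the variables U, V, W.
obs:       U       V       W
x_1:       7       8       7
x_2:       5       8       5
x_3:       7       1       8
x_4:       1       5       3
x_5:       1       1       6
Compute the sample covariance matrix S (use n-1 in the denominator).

Step 1 — column means:
  mean(U) = (7 + 5 + 7 + 1 + 1) / 5 = 21/5 = 4.2
  mean(V) = (8 + 8 + 1 + 5 + 1) / 5 = 23/5 = 4.6
  mean(W) = (7 + 5 + 8 + 3 + 6) / 5 = 29/5 = 5.8

Step 2 — sample covariance S[i,j] = (1/(n-1)) · Σ_k (x_{k,i} - mean_i) · (x_{k,j} - mean_j), with n-1 = 4.
  S[U,U] = ((2.8)·(2.8) + (0.8)·(0.8) + (2.8)·(2.8) + (-3.2)·(-3.2) + (-3.2)·(-3.2)) / 4 = 36.8/4 = 9.2
  S[U,V] = ((2.8)·(3.4) + (0.8)·(3.4) + (2.8)·(-3.6) + (-3.2)·(0.4) + (-3.2)·(-3.6)) / 4 = 12.4/4 = 3.1
  S[U,W] = ((2.8)·(1.2) + (0.8)·(-0.8) + (2.8)·(2.2) + (-3.2)·(-2.8) + (-3.2)·(0.2)) / 4 = 17.2/4 = 4.3
  S[V,V] = ((3.4)·(3.4) + (3.4)·(3.4) + (-3.6)·(-3.6) + (0.4)·(0.4) + (-3.6)·(-3.6)) / 4 = 49.2/4 = 12.3
  S[V,W] = ((3.4)·(1.2) + (3.4)·(-0.8) + (-3.6)·(2.2) + (0.4)·(-2.8) + (-3.6)·(0.2)) / 4 = -8.4/4 = -2.1
  S[W,W] = ((1.2)·(1.2) + (-0.8)·(-0.8) + (2.2)·(2.2) + (-2.8)·(-2.8) + (0.2)·(0.2)) / 4 = 14.8/4 = 3.7

S is symmetric (S[j,i] = S[i,j]). Assembling:

S = [[9.2, 3.1, 4.3],
 [3.1, 12.3, -2.1],
 [4.3, -2.1, 3.7]]


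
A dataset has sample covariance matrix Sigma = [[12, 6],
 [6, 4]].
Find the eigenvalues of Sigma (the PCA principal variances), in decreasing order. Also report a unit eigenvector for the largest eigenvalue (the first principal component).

Step 1 — characteristic polynomial of 2×2 Sigma:
  det(Sigma - λI) = λ² - trace · λ + det = 0.
  trace = 12 + 4 = 16, det = 12·4 - (6)² = 12.
Step 2 — discriminant:
  Δ = trace² - 4·det = 256 - 48 = 208.
Step 3 — eigenvalues:
  λ = (trace ± √Δ)/2 = (16 ± 14.4222)/2,
  λ_1 = 15.2111,  λ_2 = 0.7889.

Step 4 — unit eigenvector for λ_1: solve (Sigma - λ_1 I)v = 0. First row:
  (12 - 15.2111)·v_x + (6)·v_y = 0, i.e. (-3.2111)·v_x + (6)·v_y = 0,
  so v ∝ (b, λ_1 - a) = (6, 3.2111) = u.
  ||u|| = √((6)² + (3.2111)²) = √(46.3112) ≈ 6.8052,
  v_1 = u/||u|| ≈ (0.8817, 0.4719) (||v_1|| = 1).

λ_1 = 15.2111,  λ_2 = 0.7889;  v_1 ≈ (0.8817, 0.4719)


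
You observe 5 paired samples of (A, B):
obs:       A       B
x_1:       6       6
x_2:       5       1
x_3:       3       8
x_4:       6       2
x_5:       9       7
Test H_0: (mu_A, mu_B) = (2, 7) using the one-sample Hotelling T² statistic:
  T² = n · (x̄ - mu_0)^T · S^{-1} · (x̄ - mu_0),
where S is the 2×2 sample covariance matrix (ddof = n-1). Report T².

Step 1 — sample mean vector:
  mean(A) = (6 + 5 + 3 + 6 + 9) / 5 = 29/5 = 5.8
  mean(B) = (6 + 1 + 8 + 2 + 7) / 5 = 24/5 = 4.8
  x̄ = (5.8, 4.8),  deviation x̄ - mu_0 = (5.8, 4.8) - (2, 7) = (3.8, -2.2).

Step 2 — sample covariance matrix, S[i,j] = (1/(n-1)) · Σ_k (x_{k,i} - mean_i) · (x_{k,j} - mean_j), divisor n-1 = 4:
  S[A,A] = ((0.2)·(0.2) + (-0.8)·(-0.8) + (-2.8)·(-2.8) + (0.2)·(0.2) + (3.2)·(3.2)) / 4 = 18.8/4 = 4.7
  S[A,B] = ((0.2)·(1.2) + (-0.8)·(-3.8) + (-2.8)·(3.2) + (0.2)·(-2.8) + (3.2)·(2.2)) / 4 = 0.8/4 = 0.2
  S[B,B] = ((1.2)·(1.2) + (-3.8)·(-3.8) + (3.2)·(3.2) + (-2.8)·(-2.8) + (2.2)·(2.2)) / 4 = 38.8/4 = 9.7
  S = [[4.7, 0.2],
 [0.2, 9.7]].

Step 3 — invert S. det(S) = 4.7·9.7 - (0.2)² = 45.55.
  S^{-1} = (1/det) · [[d, -b], [-b, a]] = [[0.213, -0.0044],
 [-0.0044, 0.1032]].

Step 4 — quadratic form (x̄ - mu_0)^T · S^{-1} · (x̄ - mu_0):
  S^{-1} · (x̄ - mu_0) = (0.8189, -0.2437),
  (x̄ - mu_0)^T · [...] = (3.8)·(0.8189) + (-2.2)·(-0.2437) = 3.6479.

Step 5 — scale by n: T² = 5 · 3.6479 = 18.2393.

T² ≈ 18.2393


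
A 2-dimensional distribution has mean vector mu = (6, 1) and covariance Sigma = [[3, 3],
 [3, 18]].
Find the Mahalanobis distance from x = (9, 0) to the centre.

Step 1 — centre the observation: (x - mu) = (3, -1).

Step 2 — invert Sigma. det(Sigma) = 3·18 - (3)² = 45.
  Sigma^{-1} = (1/det) · [[d, -b], [-b, a]] = [[0.4, -0.0667],
 [-0.0667, 0.0667]].

Step 3 — form the quadratic (x - mu)^T · Sigma^{-1} · (x - mu):
  Sigma^{-1} · (x - mu) = (1.2667, -0.2667).
  (x - mu)^T · [Sigma^{-1} · (x - mu)] = (3)·(1.2667) + (-1)·(-0.2667) = 4.0667.

Step 4 — take square root: d = √(4.0667) ≈ 2.0166.

d(x, mu) = √(4.0667) ≈ 2.0166


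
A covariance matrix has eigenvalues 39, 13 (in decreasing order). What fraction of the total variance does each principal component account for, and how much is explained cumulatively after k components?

Step 1 — total variance = trace(Sigma) = Σ λ_i = 39 + 13 = 52.

Step 2 — fraction explained by component i = λ_i / Σ λ:
  PC1: 39/52 = 0.75
  PC2: 13/52 = 0.25

Step 3 — cumulative fraction after k components = (λ_1 + ... + λ_k) / Σ λ:
  k = 1: 39/52 = 0.75
  k = 2: (39 + 13)/52 = 52/52 = 1

Summary (fraction, with percent):

explained: PC1 0.75 (75%), PC2 0.25 (25%);  cumulative: 0.75, 1


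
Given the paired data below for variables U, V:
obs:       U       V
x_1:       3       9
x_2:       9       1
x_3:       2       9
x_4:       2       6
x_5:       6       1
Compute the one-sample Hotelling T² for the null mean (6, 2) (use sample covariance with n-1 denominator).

Step 1 — sample mean vector:
  mean(U) = (3 + 9 + 2 + 2 + 6) / 5 = 22/5 = 4.4
  mean(V) = (9 + 1 + 9 + 6 + 1) / 5 = 26/5 = 5.2
  x̄ = (4.4, 5.2),  deviation x̄ - mu_0 = (4.4, 5.2) - (6, 2) = (-1.6, 3.2).

Step 2 — sample covariance matrix, S[i,j] = (1/(n-1)) · Σ_k (x_{k,i} - mean_i) · (x_{k,j} - mean_j), divisor n-1 = 4:
  S[U,U] = ((-1.4)·(-1.4) + (4.6)·(4.6) + (-2.4)·(-2.4) + (-2.4)·(-2.4) + (1.6)·(1.6)) / 4 = 37.2/4 = 9.3
  S[U,V] = ((-1.4)·(3.8) + (4.6)·(-4.2) + (-2.4)·(3.8) + (-2.4)·(0.8) + (1.6)·(-4.2)) / 4 = -42.4/4 = -10.6
  S[V,V] = ((3.8)·(3.8) + (-4.2)·(-4.2) + (3.8)·(3.8) + (0.8)·(0.8) + (-4.2)·(-4.2)) / 4 = 64.8/4 = 16.2
  S = [[9.3, -10.6],
 [-10.6, 16.2]].

Step 3 — invert S. det(S) = 9.3·16.2 - (-10.6)² = 38.3.
  S^{-1} = (1/det) · [[d, -b], [-b, a]] = [[0.423, 0.2768],
 [0.2768, 0.2428]].

Step 4 — quadratic form (x̄ - mu_0)^T · S^{-1} · (x̄ - mu_0):
  S^{-1} · (x̄ - mu_0) = (0.2089, 0.3342),
  (x̄ - mu_0)^T · [...] = (-1.6)·(0.2089) + (3.2)·(0.3342) = 0.7352.

Step 5 — scale by n: T² = 5 · 0.7352 = 3.6762.

T² ≈ 3.6762


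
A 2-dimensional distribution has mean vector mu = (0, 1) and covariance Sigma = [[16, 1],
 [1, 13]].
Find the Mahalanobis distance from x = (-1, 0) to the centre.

Step 1 — centre the observation: (x - mu) = (-1, -1).

Step 2 — invert Sigma. det(Sigma) = 16·13 - (1)² = 207.
  Sigma^{-1} = (1/det) · [[d, -b], [-b, a]] = [[0.0628, -0.0048],
 [-0.0048, 0.0773]].

Step 3 — form the quadratic (x - mu)^T · Sigma^{-1} · (x - mu):
  Sigma^{-1} · (x - mu) = (-0.058, -0.0725).
  (x - mu)^T · [Sigma^{-1} · (x - mu)] = (-1)·(-0.058) + (-1)·(-0.0725) = 0.1304.

Step 4 — take square root: d = √(0.1304) ≈ 0.3612.

d(x, mu) = √(0.1304) ≈ 0.3612


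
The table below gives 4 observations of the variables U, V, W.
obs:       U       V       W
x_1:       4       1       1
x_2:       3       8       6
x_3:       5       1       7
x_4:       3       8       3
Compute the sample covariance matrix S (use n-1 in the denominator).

Step 1 — column means:
  mean(U) = (4 + 3 + 5 + 3) / 4 = 15/4 = 3.75
  mean(V) = (1 + 8 + 1 + 8) / 4 = 18/4 = 4.5
  mean(W) = (1 + 6 + 7 + 3) / 4 = 17/4 = 4.25

Step 2 — sample covariance S[i,j] = (1/(n-1)) · Σ_k (x_{k,i} - mean_i) · (x_{k,j} - mean_j), with n-1 = 3.
  S[U,U] = ((0.25)·(0.25) + (-0.75)·(-0.75) + (1.25)·(1.25) + (-0.75)·(-0.75)) / 3 = 2.75/3 = 0.9167
  S[U,V] = ((0.25)·(-3.5) + (-0.75)·(3.5) + (1.25)·(-3.5) + (-0.75)·(3.5)) / 3 = -10.5/3 = -3.5
  S[U,W] = ((0.25)·(-3.25) + (-0.75)·(1.75) + (1.25)·(2.75) + (-0.75)·(-1.25)) / 3 = 2.25/3 = 0.75
  S[V,V] = ((-3.5)·(-3.5) + (3.5)·(3.5) + (-3.5)·(-3.5) + (3.5)·(3.5)) / 3 = 49/3 = 16.3333
  S[V,W] = ((-3.5)·(-3.25) + (3.5)·(1.75) + (-3.5)·(2.75) + (3.5)·(-1.25)) / 3 = 3.5/3 = 1.1667
  S[W,W] = ((-3.25)·(-3.25) + (1.75)·(1.75) + (2.75)·(2.75) + (-1.25)·(-1.25)) / 3 = 22.75/3 = 7.5833

S is symmetric (S[j,i] = S[i,j]). Assembling:

S = [[0.9167, -3.5, 0.75],
 [-3.5, 16.3333, 1.1667],
 [0.75, 1.1667, 7.5833]]


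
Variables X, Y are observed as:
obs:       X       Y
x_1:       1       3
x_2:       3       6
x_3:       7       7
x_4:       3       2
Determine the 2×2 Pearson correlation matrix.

Step 1 — column means:
  mean(X) = (1 + 3 + 7 + 3) / 4 = 14/4 = 3.5
  mean(Y) = (3 + 6 + 7 + 2) / 4 = 18/4 = 4.5

Step 2 — sample variances and covariances s[i,j] = (1/(n-1)) · Σ_k (x_{k,i} - mean_i) · (x_{k,j} - mean_j), with n-1 = 3:
  s[X,X] = ((-2.5)·(-2.5) + (-0.5)·(-0.5) + (3.5)·(3.5) + (-0.5)·(-0.5)) / 3 = 19/3 = 6.3333
  s[X,Y] = ((-2.5)·(-1.5) + (-0.5)·(1.5) + (3.5)·(2.5) + (-0.5)·(-2.5)) / 3 = 13/3 = 4.3333
  s[Y,Y] = ((-1.5)·(-1.5) + (1.5)·(1.5) + (2.5)·(2.5) + (-2.5)·(-2.5)) / 3 = 17/3 = 5.6667
  Sample standard deviations s_i = √(s[i,i]):
  s(X) = √(6.3333) = 2.5166
  s(Y) = √(5.6667) = 2.3805

Step 3 — r_{ij} = s_{ij} / (s_i · s_j):
  r[X,X] = 1 (diagonal).
  r[X,Y] = 4.3333 / (2.5166 · 2.3805) = 4.3333 / 5.9907 = 0.7233
  r[Y,Y] = 1 (diagonal).

R is symmetric with unit diagonal. Assembling:

R = [[1, 0.7233],
 [0.7233, 1]]


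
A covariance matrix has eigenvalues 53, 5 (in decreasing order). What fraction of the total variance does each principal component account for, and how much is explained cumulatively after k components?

Step 1 — total variance = trace(Sigma) = Σ λ_i = 53 + 5 = 58.

Step 2 — fraction explained by component i = λ_i / Σ λ:
  PC1: 53/58 = 0.9138
  PC2: 5/58 = 0.0862

Step 3 — cumulative fraction after k components = (λ_1 + ... + λ_k) / Σ λ:
  k = 1: 53/58 = 0.9138
  k = 2: (53 + 5)/58 = 58/58 = 1

Summary (fraction, with percent):

explained: PC1 0.9138 (91.38%), PC2 0.0862 (8.62%);  cumulative: 0.9138, 1


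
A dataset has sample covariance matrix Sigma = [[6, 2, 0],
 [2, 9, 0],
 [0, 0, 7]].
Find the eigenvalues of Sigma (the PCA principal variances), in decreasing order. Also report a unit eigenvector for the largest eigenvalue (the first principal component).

Step 1 — characteristic polynomial p(λ) = det(λI - Sigma) = λ³ - tr·λ² + c_1·λ - det, where tr = trace, c_1 = sum of the principal 2×2 minors, det = det(Sigma):
  tr = 6 + 9 + 7 = 22,
  c_1 = (6·9 - (2)²) + (6·7 - (0)²) + (9·7 - (0)²) = 50 + 42 + 63 = 155,
  det = 6·(9·7 - (0)²) - (2)·((2)·7 - (0)·(0)) + (0)·((2)·(0) - 9·(0)) = 6·(63) - (2)·(14) + (0)·(0) = 350.
  So p(λ) = λ³ - 22λ² + 155λ - 350.
Step 2 — look for an integer root (rational root theorem: any rational root is an integer divisor of 350). Testing λ = 5:
  p(5) = 125 - 550 + 775 - 350 = 0  ✓
  Dividing out (λ - 5): p(λ) = (λ - 5)(λ² - 17λ + 70).
Step 3 — remaining eigenvalues from the quadratic λ² - 17λ + 70 = 0:
  Δ = 17² - 4·70 = 289 - 280 = 9,  λ = (17 ± √9)/2 = (17 ± 3)/2 = 10 or 7.
  Sorted: λ_1 = 10,  λ_2 = 7,  λ_3 = 5  (check: sum = 22 = tr ✓).

Step 4 — unit eigenvector for λ_1 = 10: v spans the null space of (Sigma - λ_1 I), whose rows are
  r_1 = (-4, 2, 0),  r_2 = (2, -1, 0),  r_3 = (0, 0, -3).
  v is orthogonal to every row, so take v ∝ r_1 × r_3 = ((2)·(-3) - (0)·(0), (0)·(0) - (-4)·(-3), (-4)·(0) - (2)·(0)) = (-6, -12, 0).
  Rescale (divide by 6; multiply by -1 so the first nonzero entry is positive): u = (1, 2, 0).
  ||u|| = √((1)² + (2)² + (0)²) = √(5) ≈ 2.2361,  v_1 = u/||u|| ≈ (0.4472, 0.8944, 0) (||v_1|| = 1).

λ_1 = 10,  λ_2 = 7,  λ_3 = 5;  v_1 ≈ (0.4472, 0.8944, 0)


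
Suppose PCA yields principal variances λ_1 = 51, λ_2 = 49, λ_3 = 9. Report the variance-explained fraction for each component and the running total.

Step 1 — total variance = trace(Sigma) = Σ λ_i = 51 + 49 + 9 = 109.

Step 2 — fraction explained by component i = λ_i / Σ λ:
  PC1: 51/109 = 0.4679
  PC2: 49/109 = 0.4495
  PC3: 9/109 = 0.0826

Step 3 — cumulative fraction after k components = (λ_1 + ... + λ_k) / Σ λ:
  k = 1: 51/109 = 0.4679
  k = 2: (51 + 49)/109 = 100/109 = 0.9174
  k = 3: (51 + 49 + 9)/109 = 109/109 = 1

Summary (fraction, with percent):

explained: PC1 0.4679 (46.79%), PC2 0.4495 (44.95%), PC3 0.0826 (8.26%);  cumulative: 0.4679, 0.9174, 1


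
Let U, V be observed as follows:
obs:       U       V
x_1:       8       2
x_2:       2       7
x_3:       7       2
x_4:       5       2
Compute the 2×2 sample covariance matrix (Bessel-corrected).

Step 1 — column means:
  mean(U) = (8 + 2 + 7 + 5) / 4 = 22/4 = 5.5
  mean(V) = (2 + 7 + 2 + 2) / 4 = 13/4 = 3.25

Step 2 — sample covariance S[i,j] = (1/(n-1)) · Σ_k (x_{k,i} - mean_i) · (x_{k,j} - mean_j), with n-1 = 3.
  S[U,U] = ((2.5)·(2.5) + (-3.5)·(-3.5) + (1.5)·(1.5) + (-0.5)·(-0.5)) / 3 = 21/3 = 7
  S[U,V] = ((2.5)·(-1.25) + (-3.5)·(3.75) + (1.5)·(-1.25) + (-0.5)·(-1.25)) / 3 = -17.5/3 = -5.8333
  S[V,V] = ((-1.25)·(-1.25) + (3.75)·(3.75) + (-1.25)·(-1.25) + (-1.25)·(-1.25)) / 3 = 18.75/3 = 6.25

S is symmetric (S[j,i] = S[i,j]). Assembling:

S = [[7, -5.8333],
 [-5.8333, 6.25]]
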